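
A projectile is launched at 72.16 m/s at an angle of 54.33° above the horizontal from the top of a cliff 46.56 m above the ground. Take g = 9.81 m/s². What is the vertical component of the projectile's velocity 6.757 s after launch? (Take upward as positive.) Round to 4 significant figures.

Initial vertical component: v_y0 = 72.16 sin 54.33° = 58.622 m/s.
v_y(t) = v_y0 − g t = 58.622 − 9.81 × 6.757 = -7.664 m/s.

-7.664 m/s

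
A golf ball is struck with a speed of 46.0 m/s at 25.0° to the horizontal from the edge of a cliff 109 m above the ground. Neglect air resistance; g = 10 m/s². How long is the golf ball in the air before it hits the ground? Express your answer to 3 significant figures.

7.00 s

Vertical component: v_y = 46.0 sin 25.0° = 19.44 m/s.
Taking up as positive with launch at y = 109 m, landing at y = 0: 0 = 109 + 19.44 t − ½(10) t².
Solving 5.000 t² − 19.44 t − 109 = 0 gives t = [19.44 + √(19.44² + 4·5.000·109)] / 10.00 = 7.00 s.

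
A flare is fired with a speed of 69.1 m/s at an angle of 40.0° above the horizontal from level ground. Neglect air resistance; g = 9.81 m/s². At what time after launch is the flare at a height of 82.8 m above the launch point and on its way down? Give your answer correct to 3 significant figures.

6.43 s

v_y0 = 69.1 sin 40.0° = 44.42 m/s.
Set y = v_y0 t − ½ g t² = 82.8: 4.905 t² − 44.42 t + 82.8 = 0.
t = [44.42 ± √(1973 − 1625)] / 9.81 = (44.42 ± 18.65) / 9.81, giving t = 2.63 s or t = 6.43 s.
On the way down corresponds to the larger root: t = 6.43 s.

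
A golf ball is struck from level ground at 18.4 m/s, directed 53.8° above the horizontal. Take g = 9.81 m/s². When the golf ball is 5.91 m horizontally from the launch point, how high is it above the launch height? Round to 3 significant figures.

v_x = 18.4 cos 53.8° = 10.87 m/s, v_y0 = 18.4 sin 53.8° = 14.85 m/s.
Time to reach x = 5.91 m: t = x / v_x = 5.91 / 10.87 = 0.5437 s.
y = v_y0 t − ½ g t² = 14.85×0.5437 − 4.905×0.5437² = 6.62 m.

6.62 m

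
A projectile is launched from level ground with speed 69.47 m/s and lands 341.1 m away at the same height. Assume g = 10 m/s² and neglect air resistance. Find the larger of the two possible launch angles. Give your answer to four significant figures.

67.51°

Level-ground range: R = v₀² sin(2θ)/g ⇒ sin 2θ = R g / v₀² = 341.1×10/69.47² = 0.7068.
2θ = arcsin(0.7068) = 44.975° or 180° − 44.975° = 135.025°.
So θ = 22.49° or θ = 67.51°.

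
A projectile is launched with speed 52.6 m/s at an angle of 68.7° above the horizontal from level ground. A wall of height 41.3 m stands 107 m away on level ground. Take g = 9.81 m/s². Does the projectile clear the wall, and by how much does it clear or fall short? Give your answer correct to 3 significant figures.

Yes — it clears the wall by 79.3 m.

v_x = 52.6 cos 68.7° = 19.11 m/s; v_y0 = 52.6 sin 68.7° = 49.01 m/s.
Time to reach the wall: t = 107 / 19.11 = 5.599 s.
Height at that point: y = 49.01×5.599 − 4.905×5.599² = 120.6 m.
That is 120.6 − 41.3 = 79.3 m above the top of the wall, so the projectile clears it.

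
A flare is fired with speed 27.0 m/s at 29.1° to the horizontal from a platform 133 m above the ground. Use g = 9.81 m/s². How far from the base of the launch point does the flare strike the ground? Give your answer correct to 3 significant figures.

Components: v_x = 27.0 cos 29.1° = 23.59 m/s, v_y = 27.0 sin 29.1° = 13.13 m/s.
Vertical: 0 = 133 + 13.13 t − ½(9.81) t² ⇒ 4.905 t² − 13.13 t − 133 = 0.
t = [13.13 + √(172.4 + 2609)] / 9.810 = 6.714 s.
Horizontal: R = v_x · t = 23.59 × 6.714 = 158 m.

158 m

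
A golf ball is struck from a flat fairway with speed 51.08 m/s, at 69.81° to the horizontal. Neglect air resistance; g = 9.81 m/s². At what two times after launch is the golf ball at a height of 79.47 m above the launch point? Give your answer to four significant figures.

2.116 s and 7.658 s

v_y0 = 51.08 sin 69.81° = 47.941 m/s.
Set y = v_y0 t − ½ g t² = 79.47: 4.905 t² − 47.941 t + 79.47 = 0.
t = [47.941 ± √(2298.3 − 1559.2)] / 9.81 = (47.941 ± 27.186) / 9.81, giving t = 2.116 s or t = 7.658 s.
So the golf ball is at 79.47 m at t = 2.116 s (rising) and t = 7.658 s (falling).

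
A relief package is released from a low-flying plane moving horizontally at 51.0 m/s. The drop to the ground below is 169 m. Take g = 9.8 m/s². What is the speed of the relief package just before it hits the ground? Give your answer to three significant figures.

Fall time: t = √(2 × 169 / 9.8) = 5.873 s.
At impact: v_x = 51.0 m/s (unchanged), v_y = g t = 9.8 × 5.873 = 57.56 m/s.
Speed = √(v_x² + v_y²) = √(2601 + 3313) = 76.9 m/s.

76.9 m/s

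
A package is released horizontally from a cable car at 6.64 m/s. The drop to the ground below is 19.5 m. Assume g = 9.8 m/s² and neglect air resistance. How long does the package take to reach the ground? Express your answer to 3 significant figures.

The horizontal speed doesn't affect the fall. With v_y0 = 0, h = ½ g t².
t = √(2 × 19.5 / 9.8) = √3.980 = 1.99 s.

1.99 s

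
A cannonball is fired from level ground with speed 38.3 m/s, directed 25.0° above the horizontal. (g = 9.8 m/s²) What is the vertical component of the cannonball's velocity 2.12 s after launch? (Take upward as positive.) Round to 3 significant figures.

Initial vertical component: v_y0 = 38.3 sin 25.0° = 16.19 m/s.
v_y(t) = v_y0 − g t = 16.19 − 9.8 × 2.12 = -4.59 m/s.

-4.59 m/s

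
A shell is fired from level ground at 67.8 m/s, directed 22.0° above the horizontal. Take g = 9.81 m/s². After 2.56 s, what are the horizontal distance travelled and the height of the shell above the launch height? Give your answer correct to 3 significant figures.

x = 161 m, y = 32.9 m

v_x = 67.8 cos 22.0° = 62.86 m/s; v_y0 = 67.8 sin 22.0° = 25.40 m/s.
x = v_x t = 62.86 × 2.56 = 161 m.
y = v_y0 t − ½ g t² = 25.40×2.56 − 4.905×2.56² = 32.9 m.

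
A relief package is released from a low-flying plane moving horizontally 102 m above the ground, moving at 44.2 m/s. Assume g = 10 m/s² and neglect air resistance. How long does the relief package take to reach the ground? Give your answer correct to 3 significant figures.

4.52 s

The horizontal speed doesn't affect the fall. With v_y0 = 0, h = ½ g t².
t = √(2 × 102 / 10) = √20.40 = 4.52 s.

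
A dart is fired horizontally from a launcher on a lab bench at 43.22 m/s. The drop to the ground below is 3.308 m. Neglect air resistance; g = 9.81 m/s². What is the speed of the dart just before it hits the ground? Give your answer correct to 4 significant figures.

43.96 m/s

Fall time: t = √(2 × 3.308 / 9.81) = 0.82123 s.
At impact: v_x = 43.22 m/s (unchanged), v_y = g t = 9.81 × 0.82123 = 8.0563 m/s.
Speed = √(v_x² + v_y²) = √(1868.0 + 64.904) = 43.96 m/s.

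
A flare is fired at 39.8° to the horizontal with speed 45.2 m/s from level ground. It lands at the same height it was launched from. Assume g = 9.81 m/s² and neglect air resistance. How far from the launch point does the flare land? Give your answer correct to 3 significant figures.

Components: v_x = 45.2 cos 39.8° = 34.73 m/s, v_y = 45.2 sin 39.8° = 28.93 m/s.
Time of flight (same landing height): t = 2 v_y / g = 2 × 28.93 / 9.81 = 5.898 s.
Range: R = v_x · t = 34.73 × 5.898 = 205 m.

205 m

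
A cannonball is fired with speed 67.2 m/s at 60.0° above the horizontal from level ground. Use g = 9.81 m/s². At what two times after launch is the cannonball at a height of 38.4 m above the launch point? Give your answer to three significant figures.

0.701 s and 11.2 s

v_y0 = 67.2 sin 60.0° = 58.20 m/s.
Set y = v_y0 t − ½ g t² = 38.4: 4.905 t² − 58.20 t + 38.4 = 0.
t = [58.20 ± √(3387 − 753.4)] / 9.81 = (58.20 ± 51.32) / 9.81, giving t = 0.701 s or t = 11.2 s.
So the cannonball is at 38.4 m at t = 0.701 s (rising) and t = 11.2 s (falling).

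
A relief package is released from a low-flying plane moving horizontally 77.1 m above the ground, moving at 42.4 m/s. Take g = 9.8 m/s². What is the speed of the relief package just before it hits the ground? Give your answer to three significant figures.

Fall time: t = √(2 × 77.1 / 9.8) = 3.967 s.
At impact: v_x = 42.4 m/s (unchanged), v_y = g t = 9.8 × 3.967 = 38.88 m/s.
Speed = √(v_x² + v_y²) = √(1798 + 1512) = 57.5 m/s.

57.5 m/s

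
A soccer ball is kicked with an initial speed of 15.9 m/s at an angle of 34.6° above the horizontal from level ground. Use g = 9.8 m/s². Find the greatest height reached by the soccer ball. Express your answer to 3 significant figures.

4.16 m

Vertical component of launch velocity: v_y = 15.9 sin 34.6° = 9.029 m/s.
At the highest point the vertical velocity is zero, so v_y² = 2 g h_max.
h_max = (9.029)² / (2 × 9.8) = 81.52 / 19.60 = 4.16 m.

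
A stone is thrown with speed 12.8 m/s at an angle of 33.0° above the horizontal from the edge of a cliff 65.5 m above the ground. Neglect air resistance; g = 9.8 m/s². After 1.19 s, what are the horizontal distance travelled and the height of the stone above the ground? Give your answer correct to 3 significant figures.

x = 12.8 m, y = 66.9 m

v_x = 12.8 cos 33.0° = 10.73 m/s; v_y0 = 12.8 sin 33.0° = 6.971 m/s.
x = v_x t = 10.73 × 1.19 = 12.8 m.
y = 65.5 + v_y0 t − ½ g t² = 66.9 m.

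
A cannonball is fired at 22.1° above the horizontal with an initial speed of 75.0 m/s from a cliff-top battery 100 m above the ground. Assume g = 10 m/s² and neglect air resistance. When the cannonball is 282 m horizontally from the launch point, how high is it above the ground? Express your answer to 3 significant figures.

v_x = 75.0 cos 22.1° = 69.49 m/s, v_y0 = 75.0 sin 22.1° = 28.22 m/s.
Time to reach x = 282 m: t = x / v_x = 282 / 69.49 = 4.058 s.
y = 100 + v_y0 t − ½ g t² = 100 + 28.22×4.058 − 5.000×4.058² = 132 m.

132 m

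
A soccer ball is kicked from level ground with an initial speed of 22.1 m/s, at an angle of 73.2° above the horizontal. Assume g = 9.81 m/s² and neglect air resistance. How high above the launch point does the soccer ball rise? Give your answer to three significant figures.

22.8 m

Vertical component of launch velocity: v_y = 22.1 sin 73.2° = 21.16 m/s.
At the highest point the vertical velocity is zero, so v_y² = 2 g h_max.
h_max = (21.16)² / (2 × 9.81) = 447.7 / 19.62 = 22.8 m.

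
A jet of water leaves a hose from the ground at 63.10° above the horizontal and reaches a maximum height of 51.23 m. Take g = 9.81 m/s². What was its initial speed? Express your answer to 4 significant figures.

At maximum height v_y = 0, so (v₀ sin θ)² = 2 g H.
v₀ sin 63.10° = √(2 × 9.81 × 51.23) = 31.704 m/s.
v₀ = 31.704 / sin 63.10° = 31.704 / 0.8918 = 35.55 m/s.

35.55 m/s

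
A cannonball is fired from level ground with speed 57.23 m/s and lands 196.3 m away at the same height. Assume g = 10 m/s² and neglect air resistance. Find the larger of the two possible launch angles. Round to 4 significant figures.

71.59°

Level-ground range: R = v₀² sin(2θ)/g ⇒ sin 2θ = R g / v₀² = 196.3×10/57.23² = 0.5993.
2θ = arcsin(0.5993) = 36.820° or 180° − 36.820° = 143.180°.
So θ = 18.41° or θ = 71.59°.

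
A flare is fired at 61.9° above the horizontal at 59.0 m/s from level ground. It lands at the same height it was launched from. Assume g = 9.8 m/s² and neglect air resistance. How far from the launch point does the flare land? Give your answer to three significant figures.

295 m

Components: v_x = 59.0 cos 61.9° = 27.79 m/s, v_y = 59.0 sin 61.9° = 52.05 m/s.
Time of flight (same landing height): t = 2 v_y / g = 2 × 52.05 / 9.8 = 10.62 s.
Range: R = v_x · t = 27.79 × 10.62 = 295 m.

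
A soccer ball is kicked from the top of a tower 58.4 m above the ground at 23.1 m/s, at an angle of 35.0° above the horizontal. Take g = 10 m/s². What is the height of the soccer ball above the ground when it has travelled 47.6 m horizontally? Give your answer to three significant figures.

60.1 m

v_x = 23.1 cos 35.0° = 18.92 m/s, v_y0 = 23.1 sin 35.0° = 13.25 m/s.
Time to reach x = 47.6 m: t = x / v_x = 47.6 / 18.92 = 2.516 s.
y = 58.4 + v_y0 t − ½ g t² = 58.4 + 13.25×2.516 − 5.000×2.516² = 60.1 m.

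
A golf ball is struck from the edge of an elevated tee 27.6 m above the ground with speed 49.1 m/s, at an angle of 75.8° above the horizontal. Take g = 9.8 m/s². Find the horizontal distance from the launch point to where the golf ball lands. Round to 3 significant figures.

124 m

Components: v_x = 49.1 cos 75.8° = 12.04 m/s, v_y = 49.1 sin 75.8° = 47.60 m/s.
Vertical: 0 = 27.6 + 47.60 t − ½(9.8) t² ⇒ 4.900 t² − 47.60 t − 27.6 = 0.
t = [47.60 + √(2266 + 541.0)] / 9.800 = 10.26 s.
Horizontal: R = v_x · t = 12.04 × 10.26 = 124 m.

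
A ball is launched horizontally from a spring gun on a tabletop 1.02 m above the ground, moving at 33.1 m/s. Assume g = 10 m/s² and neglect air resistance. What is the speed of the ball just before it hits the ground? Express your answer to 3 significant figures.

Fall time: t = √(2 × 1.02 / 10) = 0.4517 s.
At impact: v_x = 33.1 m/s (unchanged), v_y = g t = 10 × 0.4517 = 4.517 m/s.
Speed = √(v_x² + v_y²) = √(1096 + 20.40) = 33.4 m/s.

33.4 m/s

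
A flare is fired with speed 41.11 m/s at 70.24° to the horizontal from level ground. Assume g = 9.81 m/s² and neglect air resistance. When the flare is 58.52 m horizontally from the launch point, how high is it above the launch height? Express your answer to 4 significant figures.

v_x = 41.11 cos 70.24° = 13.899 m/s, v_y0 = 41.11 sin 70.24° = 38.689 m/s.
Time to reach x = 58.52 m: t = x / v_x = 58.52 / 13.899 = 4.2104 s.
y = v_y0 t − ½ g t² = 38.689×4.2104 − 4.905×4.2104² = 75.94 m.

75.94 m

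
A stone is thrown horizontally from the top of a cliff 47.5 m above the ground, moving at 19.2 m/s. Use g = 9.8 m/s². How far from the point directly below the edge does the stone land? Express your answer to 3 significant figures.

59.8 m

Initial vertical velocity is zero, so the fall time comes from h = ½ g t²: t = √(2 × 47.5 / 9.8) = 3.113 s.
Horizontal motion is uniform at 19.2 m/s, so x = 19.2 × 3.113 = 59.8 m.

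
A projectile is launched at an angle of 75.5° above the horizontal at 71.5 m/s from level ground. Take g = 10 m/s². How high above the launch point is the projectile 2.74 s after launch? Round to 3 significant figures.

152 m

v_y0 = 71.5 sin 75.5° = 69.22 m/s.
y(t) = v_y0 t − ½ g t² = 69.22×2.74 − 5.000×2.74² = 152 m.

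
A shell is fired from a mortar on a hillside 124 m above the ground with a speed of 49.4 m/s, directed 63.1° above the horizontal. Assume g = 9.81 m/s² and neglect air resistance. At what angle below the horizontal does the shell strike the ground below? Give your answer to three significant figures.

v_x = 49.4 cos 63.1° = 22.35 m/s.
At impact |v_y| = √(v_y0² + 2 g h) = √(44.05² + 2×9.81×124) = 66.13 m/s.
Angle below horizontal = arctan(|v_y| / v_x) = arctan(66.13 / 22.35) = 71.3°.

71.3°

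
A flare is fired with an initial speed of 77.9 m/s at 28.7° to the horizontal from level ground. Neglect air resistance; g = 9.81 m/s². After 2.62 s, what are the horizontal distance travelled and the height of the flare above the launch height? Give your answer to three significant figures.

x = 179 m, y = 64.3 m

v_x = 77.9 cos 28.7° = 68.33 m/s; v_y0 = 77.9 sin 28.7° = 37.41 m/s.
x = v_x t = 68.33 × 2.62 = 179 m.
y = v_y0 t − ½ g t² = 37.41×2.62 − 4.905×2.62² = 64.3 m.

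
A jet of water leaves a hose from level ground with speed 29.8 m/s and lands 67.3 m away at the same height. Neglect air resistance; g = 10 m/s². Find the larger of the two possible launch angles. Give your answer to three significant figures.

65.4°

Level-ground range: R = v₀² sin(2θ)/g ⇒ sin 2θ = R g / v₀² = 67.3×10/29.8² = 0.7578.
2θ = arcsin(0.7578) = 49.27° or 180° − 49.27° = 130.73°.
So θ = 24.6° or θ = 65.4°.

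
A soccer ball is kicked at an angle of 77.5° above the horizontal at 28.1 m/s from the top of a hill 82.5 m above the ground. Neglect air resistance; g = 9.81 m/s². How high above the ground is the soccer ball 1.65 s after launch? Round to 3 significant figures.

v_y0 = 28.1 sin 77.5° = 27.43 m/s.
y(t) = 82.5 + v_y0 t − ½ g t² = 82.5 + 27.43×1.65 − ½×9.81×1.65² = 114 m.

114 m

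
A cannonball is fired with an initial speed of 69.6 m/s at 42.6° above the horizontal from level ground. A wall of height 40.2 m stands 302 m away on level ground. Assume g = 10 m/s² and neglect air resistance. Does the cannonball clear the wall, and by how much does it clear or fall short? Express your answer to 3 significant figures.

Yes — it clears the wall by 63.8 m.

v_x = 69.6 cos 42.6° = 51.23 m/s; v_y0 = 69.6 sin 42.6° = 47.11 m/s.
Time to reach the wall: t = 302 / 51.23 = 5.895 s.
Height at that point: y = 47.11×5.895 − 5.000×5.895² = 104.0 m.
That is 104.0 − 40.2 = 63.8 m above the top of the wall, so the cannonball clears it.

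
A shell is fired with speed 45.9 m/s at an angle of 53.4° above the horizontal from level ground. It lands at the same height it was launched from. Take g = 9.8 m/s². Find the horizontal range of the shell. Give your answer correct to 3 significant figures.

For level ground, R = v₀² sin(2θ) / g.
sin(2 × 53.4°) = sin 106.8° = 0.9573.
R = (45.9)² × 0.9573 / 9.8 = 206 m.

206 m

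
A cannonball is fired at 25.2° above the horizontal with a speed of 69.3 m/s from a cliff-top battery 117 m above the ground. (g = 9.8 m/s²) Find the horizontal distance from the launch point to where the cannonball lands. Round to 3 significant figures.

549 m

Components: v_x = 69.3 cos 25.2° = 62.70 m/s, v_y = 69.3 sin 25.2° = 29.51 m/s.
Vertical: 0 = 117 + 29.51 t − ½(9.8) t² ⇒ 4.900 t² − 29.51 t − 117 = 0.
t = [29.51 + √(870.8 + 2293)] / 9.800 = 8.751 s.
Horizontal: R = v_x · t = 62.70 × 8.751 = 549 m.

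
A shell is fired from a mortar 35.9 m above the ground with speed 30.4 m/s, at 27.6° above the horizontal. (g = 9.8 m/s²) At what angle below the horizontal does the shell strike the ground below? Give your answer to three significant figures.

48.1°

v_x = 30.4 cos 27.6° = 26.94 m/s.
At impact |v_y| = √(v_y0² + 2 g h) = √(14.08² + 2×9.8×35.9) = 30.03 m/s.
Angle below horizontal = arctan(|v_y| / v_x) = arctan(30.03 / 26.94) = 48.1°.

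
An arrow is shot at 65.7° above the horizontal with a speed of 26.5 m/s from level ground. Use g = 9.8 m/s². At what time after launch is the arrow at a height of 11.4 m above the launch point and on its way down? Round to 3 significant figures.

4.40 s

v_y0 = 26.5 sin 65.7° = 24.15 m/s.
Set y = v_y0 t − ½ g t² = 11.4: 4.900 t² − 24.15 t + 11.4 = 0.
t = [24.15 ± √(583.2 − 223.4)] / 9.8 = (24.15 ± 18.97) / 9.8, giving t = 0.529 s or t = 4.40 s.
On the way down corresponds to the larger root: t = 4.40 s.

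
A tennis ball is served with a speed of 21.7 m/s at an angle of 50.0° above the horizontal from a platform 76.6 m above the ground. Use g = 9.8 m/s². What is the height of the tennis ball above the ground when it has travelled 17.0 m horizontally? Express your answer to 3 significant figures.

v_x = 21.7 cos 50.0° = 13.95 m/s, v_y0 = 21.7 sin 50.0° = 16.62 m/s.
Time to reach x = 17.0 m: t = x / v_x = 17.0 / 13.95 = 1.219 s.
y = 76.6 + v_y0 t − ½ g t² = 76.6 + 16.62×1.219 − 4.900×1.219² = 89.6 m.

89.6 m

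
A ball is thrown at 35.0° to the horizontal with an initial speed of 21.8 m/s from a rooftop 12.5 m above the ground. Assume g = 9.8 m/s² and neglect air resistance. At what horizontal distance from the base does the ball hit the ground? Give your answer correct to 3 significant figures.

Components: v_x = 21.8 cos 35.0° = 17.86 m/s, v_y = 21.8 sin 35.0° = 12.50 m/s.
Vertical: 0 = 12.5 + 12.50 t − ½(9.8) t² ⇒ 4.900 t² − 12.50 t − 12.5 = 0.
t = [12.50 + √(156.2 + 245.0)] / 9.800 = 3.319 s.
Horizontal: R = v_x · t = 17.86 × 3.319 = 59.3 m.

59.3 m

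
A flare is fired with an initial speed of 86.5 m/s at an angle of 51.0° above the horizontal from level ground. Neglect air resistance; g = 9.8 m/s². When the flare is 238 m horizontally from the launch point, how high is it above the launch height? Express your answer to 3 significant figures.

200 m

v_x = 86.5 cos 51.0° = 54.44 m/s, v_y0 = 86.5 sin 51.0° = 67.22 m/s.
Time to reach x = 238 m: t = x / v_x = 238 / 54.44 = 4.372 s.
y = v_y0 t − ½ g t² = 67.22×4.372 − 4.900×4.372² = 200 m.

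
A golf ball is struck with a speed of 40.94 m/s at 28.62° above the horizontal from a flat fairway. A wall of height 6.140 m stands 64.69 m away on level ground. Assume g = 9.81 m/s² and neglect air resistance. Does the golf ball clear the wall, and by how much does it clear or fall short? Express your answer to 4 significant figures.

v_x = 40.94 cos 28.62° = 35.938 m/s; v_y0 = 40.94 sin 28.62° = 19.610 m/s.
Time to reach the wall: t = 64.69 / 35.938 = 1.8000 s.
Height at that point: y = 19.610×1.8000 − 4.905×1.8000² = 19.406 m.
That is 19.406 − 6.140 = 13.27 m above the top of the wall, so the golf ball clears it.

Yes — it clears the wall by 13.27 m.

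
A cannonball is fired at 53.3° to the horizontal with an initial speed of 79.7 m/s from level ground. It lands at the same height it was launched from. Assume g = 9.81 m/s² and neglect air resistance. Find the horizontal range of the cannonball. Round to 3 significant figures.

621 m

Components: v_x = 79.7 cos 53.3° = 47.63 m/s, v_y = 79.7 sin 53.3° = 63.90 m/s.
Time of flight (same landing height): t = 2 v_y / g = 2 × 63.90 / 9.81 = 13.03 s.
Range: R = v_x · t = 47.63 × 13.03 = 621 m.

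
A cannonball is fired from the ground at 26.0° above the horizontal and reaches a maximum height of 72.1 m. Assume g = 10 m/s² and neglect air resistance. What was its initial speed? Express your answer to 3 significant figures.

At maximum height v_y = 0, so (v₀ sin θ)² = 2 g H.
v₀ sin 26.0° = √(2 × 10 × 72.1) = 37.97 m/s.
v₀ = 37.97 / sin 26.0° = 37.97 / 0.4384 = 86.6 m/s.

86.6 m/s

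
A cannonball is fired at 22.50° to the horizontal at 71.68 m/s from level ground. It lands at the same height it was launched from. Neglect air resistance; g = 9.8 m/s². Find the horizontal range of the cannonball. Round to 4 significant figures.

Components: v_x = 71.68 cos 22.50° = 66.224 m/s, v_y = 71.68 sin 22.50° = 27.431 m/s.
Time of flight (same landing height): t = 2 v_y / g = 2 × 27.431 / 9.8 = 5.5982 s.
Range: R = v_x · t = 66.224 × 5.5982 = 370.7 m.

370.7 m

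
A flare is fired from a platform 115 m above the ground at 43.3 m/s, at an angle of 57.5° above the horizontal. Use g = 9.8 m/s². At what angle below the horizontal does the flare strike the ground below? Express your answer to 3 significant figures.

v_x = 43.3 cos 57.5° = 23.27 m/s.
At impact |v_y| = √(v_y0² + 2 g h) = √(36.52² + 2×9.8×115) = 59.90 m/s.
Angle below horizontal = arctan(|v_y| / v_x) = arctan(59.90 / 23.27) = 68.8°.

68.8°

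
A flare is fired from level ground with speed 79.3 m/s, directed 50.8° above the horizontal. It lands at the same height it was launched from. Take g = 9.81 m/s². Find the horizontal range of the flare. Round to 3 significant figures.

Components: v_x = 79.3 cos 50.8° = 50.12 m/s, v_y = 79.3 sin 50.8° = 61.45 m/s.
Time of flight (same landing height): t = 2 v_y / g = 2 × 61.45 / 9.81 = 12.53 s.
Range: R = v_x · t = 50.12 × 12.53 = 628 m.

628 m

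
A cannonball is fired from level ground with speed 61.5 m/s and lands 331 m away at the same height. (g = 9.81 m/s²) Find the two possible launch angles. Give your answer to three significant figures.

Level-ground range: R = v₀² sin(2θ)/g ⇒ sin 2θ = R g / v₀² = 331×9.81/61.5² = 0.8585.
2θ = arcsin(0.8585) = 59.15° or 180° − 59.15° = 120.85°.
So θ = 29.6° or θ = 60.4°.

29.6° and 60.4°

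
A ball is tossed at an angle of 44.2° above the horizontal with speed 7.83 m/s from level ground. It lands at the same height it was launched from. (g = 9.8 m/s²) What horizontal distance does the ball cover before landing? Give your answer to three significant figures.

For level ground, R = v₀² sin(2θ) / g.
sin(2 × 44.2°) = sin 88.40° = 0.9996.
R = (7.83)² × 0.9996 / 9.8 = 6.25 m.

6.25 m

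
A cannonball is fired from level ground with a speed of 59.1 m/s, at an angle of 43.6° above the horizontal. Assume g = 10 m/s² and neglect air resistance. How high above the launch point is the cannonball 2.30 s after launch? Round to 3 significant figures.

v_y0 = 59.1 sin 43.6° = 40.76 m/s.
y(t) = v_y0 t − ½ g t² = 40.76×2.30 − 5.000×2.30² = 67.3 m.

67.3 m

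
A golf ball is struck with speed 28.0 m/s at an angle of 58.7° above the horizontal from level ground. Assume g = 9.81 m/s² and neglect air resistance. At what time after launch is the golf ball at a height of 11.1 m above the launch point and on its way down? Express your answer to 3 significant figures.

v_y0 = 28.0 sin 58.7° = 23.92 m/s.
Set y = v_y0 t − ½ g t² = 11.1: 4.905 t² − 23.92 t + 11.1 = 0.
t = [23.92 ± √(572.2 − 217.8)] / 9.81 = (23.92 ± 18.83) / 9.81, giving t = 0.519 s or t = 4.36 s.
On the way down corresponds to the larger root: t = 4.36 s.

4.36 s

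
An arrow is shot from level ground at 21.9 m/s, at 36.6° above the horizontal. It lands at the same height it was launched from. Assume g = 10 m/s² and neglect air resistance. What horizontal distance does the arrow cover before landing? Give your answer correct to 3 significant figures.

45.9 m

Components: v_x = 21.9 cos 36.6° = 17.58 m/s, v_y = 21.9 sin 36.6° = 13.06 m/s.
Time of flight (same landing height): t = 2 v_y / g = 2 × 13.06 / 10 = 2.612 s.
Range: R = v_x · t = 17.58 × 2.612 = 45.9 m.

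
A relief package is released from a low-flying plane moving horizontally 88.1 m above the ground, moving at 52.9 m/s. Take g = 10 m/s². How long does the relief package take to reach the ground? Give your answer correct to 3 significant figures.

The horizontal speed doesn't affect the fall. With v_y0 = 0, h = ½ g t².
t = √(2 × 88.1 / 10) = √17.62 = 4.20 s.

4.20 s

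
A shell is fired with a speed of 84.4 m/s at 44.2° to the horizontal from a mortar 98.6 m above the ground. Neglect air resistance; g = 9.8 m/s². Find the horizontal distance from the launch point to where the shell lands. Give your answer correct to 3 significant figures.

817 m

Components: v_x = 84.4 cos 44.2° = 60.51 m/s, v_y = 84.4 sin 44.2° = 58.84 m/s.
Vertical: 0 = 98.6 + 58.84 t − ½(9.8) t² ⇒ 4.900 t² − 58.84 t − 98.6 = 0.
t = [58.84 + √(3462 + 1933)] / 9.800 = 13.50 s.
Horizontal: R = v_x · t = 60.51 × 13.50 = 817 m.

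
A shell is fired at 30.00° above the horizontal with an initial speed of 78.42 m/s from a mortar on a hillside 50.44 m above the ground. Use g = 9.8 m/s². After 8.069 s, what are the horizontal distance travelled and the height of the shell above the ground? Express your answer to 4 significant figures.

v_x = 78.42 cos 30.00° = 67.914 m/s; v_y0 = 78.42 sin 30.00° = 39.210 m/s.
x = v_x t = 67.914 × 8.069 = 548.0 m.
y = 50.44 + v_y0 t − ½ g t² = 47.79 m.

x = 548.0 m, y = 47.79 m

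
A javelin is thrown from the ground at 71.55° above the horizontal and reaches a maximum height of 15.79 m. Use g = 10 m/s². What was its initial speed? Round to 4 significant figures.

At maximum height v_y = 0, so (v₀ sin θ)² = 2 g H.
v₀ sin 71.55° = √(2 × 10 × 15.79) = 17.771 m/s.
v₀ = 17.771 / sin 71.55° = 17.771 / 0.9486 = 18.73 m/s.

18.73 m/s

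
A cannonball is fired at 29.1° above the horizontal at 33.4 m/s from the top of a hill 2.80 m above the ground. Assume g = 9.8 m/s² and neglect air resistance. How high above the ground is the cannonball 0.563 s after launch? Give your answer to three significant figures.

v_y0 = 33.4 sin 29.1° = 16.24 m/s.
y(t) = 2.80 + v_y0 t − ½ g t² = 2.80 + 16.24×0.563 − ½×9.8×0.563² = 10.4 m.

10.4 m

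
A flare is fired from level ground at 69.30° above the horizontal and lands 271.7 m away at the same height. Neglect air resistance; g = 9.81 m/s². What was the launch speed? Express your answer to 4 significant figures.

On level ground, R = v₀² sin(2θ) / g, so v₀ = √(R g / sin 2θ).
sin(2 × 69.30°) = 0.6613.
v₀ = √(271.7 × 9.81 / 0.6613) = √4030.5 = 63.49 m/s.

63.49 m/s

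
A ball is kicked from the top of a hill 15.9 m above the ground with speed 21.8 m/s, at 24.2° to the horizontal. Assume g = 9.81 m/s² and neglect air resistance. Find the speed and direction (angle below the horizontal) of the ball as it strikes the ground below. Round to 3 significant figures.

v_x = 21.8 cos 24.2° = 19.88 m/s (constant).
|v_y| at impact = √((8.936)² + 2×9.81×15.9) = 19.79 m/s.
Speed = √(19.88² + 19.79²) = 28.1 m/s; angle = arctan(19.79/19.88) = 44.9° below horizontal.

28.1 m/s at 44.9° below the horizontal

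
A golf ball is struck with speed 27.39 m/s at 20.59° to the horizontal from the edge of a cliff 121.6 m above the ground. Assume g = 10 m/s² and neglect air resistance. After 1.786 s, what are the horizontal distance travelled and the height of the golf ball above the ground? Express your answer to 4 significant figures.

v_x = 27.39 cos 20.59° = 25.640 m/s; v_y0 = 27.39 sin 20.59° = 9.6325 m/s.
x = v_x t = 25.640 × 1.786 = 45.79 m.
y = 121.6 + v_y0 t − ½ g t² = 122.9 m.

x = 45.79 m, y = 122.9 m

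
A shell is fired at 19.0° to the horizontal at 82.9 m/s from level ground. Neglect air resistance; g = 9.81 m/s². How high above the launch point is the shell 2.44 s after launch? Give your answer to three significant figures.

36.7 m

v_y0 = 82.9 sin 19.0° = 26.99 m/s.
y(t) = v_y0 t − ½ g t² = 26.99×2.44 − 4.905×2.44² = 36.7 m.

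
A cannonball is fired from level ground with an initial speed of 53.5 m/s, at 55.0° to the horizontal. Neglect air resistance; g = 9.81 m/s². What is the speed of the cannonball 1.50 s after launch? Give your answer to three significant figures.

42.3 m/s

v_x = 53.5 cos 55.0° = 30.69 m/s (constant).
v_y(t) = 53.5 sin 55.0° − g t = 43.82 − 9.81 × 1.50 = 29.11 m/s.
Speed = √(v_x² + v_y²) = √(941.9 + 847.4) = 42.3 m/s.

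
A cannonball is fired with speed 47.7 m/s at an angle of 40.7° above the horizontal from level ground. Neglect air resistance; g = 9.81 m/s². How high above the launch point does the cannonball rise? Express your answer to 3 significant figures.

49.3 m

Vertical component of launch velocity: v_y = 47.7 sin 40.7° = 31.11 m/s.
At the highest point the vertical velocity is zero, so v_y² = 2 g h_max.
h_max = (31.11)² / (2 × 9.81) = 967.8 / 19.62 = 49.3 m.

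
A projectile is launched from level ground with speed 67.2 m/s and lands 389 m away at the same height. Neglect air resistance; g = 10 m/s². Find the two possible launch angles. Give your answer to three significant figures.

Level-ground range: R = v₀² sin(2θ)/g ⇒ sin 2θ = R g / v₀² = 389×10/67.2² = 0.8614.
2θ = arcsin(0.8614) = 59.47° or 180° − 59.47° = 120.53°.
So θ = 29.7° or θ = 60.3°.

29.7° and 60.3°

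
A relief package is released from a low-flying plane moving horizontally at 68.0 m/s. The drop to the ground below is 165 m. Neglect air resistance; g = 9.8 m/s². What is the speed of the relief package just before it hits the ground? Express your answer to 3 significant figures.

Fall time: t = √(2 × 165 / 9.8) = 5.803 s.
At impact: v_x = 68.0 m/s (unchanged), v_y = g t = 9.8 × 5.803 = 56.87 m/s.
Speed = √(v_x² + v_y²) = √(4624 + 3234) = 88.6 m/s.

88.6 m/s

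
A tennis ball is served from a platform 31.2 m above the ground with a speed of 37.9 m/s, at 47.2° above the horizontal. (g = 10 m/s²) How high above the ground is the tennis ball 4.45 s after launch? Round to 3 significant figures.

55.9 m

v_y0 = 37.9 sin 47.2° = 27.81 m/s.
y(t) = 31.2 + v_y0 t − ½ g t² = 31.2 + 27.81×4.45 − ½×10×4.45² = 55.9 m.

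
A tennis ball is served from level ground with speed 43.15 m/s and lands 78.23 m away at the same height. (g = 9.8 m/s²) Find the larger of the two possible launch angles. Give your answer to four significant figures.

77.84°

Level-ground range: R = v₀² sin(2θ)/g ⇒ sin 2θ = R g / v₀² = 78.23×9.8/43.15² = 0.4118.
2θ = arcsin(0.4118) = 24.318° or 180° − 24.318° = 155.682°.
So θ = 12.16° or θ = 77.84°.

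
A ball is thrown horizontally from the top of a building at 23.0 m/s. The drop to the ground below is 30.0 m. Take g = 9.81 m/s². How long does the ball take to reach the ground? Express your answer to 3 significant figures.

The horizontal speed doesn't affect the fall. With v_y0 = 0, h = ½ g t².
t = √(2 × 30.0 / 9.81) = √6.116 = 2.47 s.

2.47 s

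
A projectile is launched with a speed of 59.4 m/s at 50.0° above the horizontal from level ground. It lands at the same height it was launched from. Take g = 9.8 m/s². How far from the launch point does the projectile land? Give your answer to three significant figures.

355 m

For level ground, R = v₀² sin(2θ) / g.
sin(2 × 50.0°) = sin 100.0° = 0.9848.
R = (59.4)² × 0.9848 / 9.8 = 355 m.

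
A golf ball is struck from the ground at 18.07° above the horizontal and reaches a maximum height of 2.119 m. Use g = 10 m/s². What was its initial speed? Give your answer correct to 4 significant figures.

20.99 m/s

At maximum height v_y = 0, so (v₀ sin θ)² = 2 g H.
v₀ sin 18.07° = √(2 × 10 × 2.119) = 6.5100 m/s.
v₀ = 6.5100 / sin 18.07° = 6.5100 / 0.3102 = 20.99 m/s.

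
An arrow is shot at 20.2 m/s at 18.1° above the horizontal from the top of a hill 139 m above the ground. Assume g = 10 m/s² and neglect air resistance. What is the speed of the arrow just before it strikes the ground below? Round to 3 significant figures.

56.5 m/s

v_x = 20.2 cos 18.1° = 19.20 m/s is unchanged throughout.
For the vertical component, v_y² = v_y0² + 2 g h = (6.276)² + 2×10×139 = 2819, so |v_y| = 53.09 m/s.
Impact speed = √(v_x² + v_y²) = √(368.6 + 2819) = 56.5 m/s.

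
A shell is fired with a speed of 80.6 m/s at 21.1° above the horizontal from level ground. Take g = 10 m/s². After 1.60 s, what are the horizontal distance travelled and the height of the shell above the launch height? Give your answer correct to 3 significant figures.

v_x = 80.6 cos 21.1° = 75.20 m/s; v_y0 = 80.6 sin 21.1° = 29.02 m/s.
x = v_x t = 75.20 × 1.60 = 120 m.
y = v_y0 t − ½ g t² = 29.02×1.60 − 5.000×1.60² = 33.6 m.

x = 120 m, y = 33.6 m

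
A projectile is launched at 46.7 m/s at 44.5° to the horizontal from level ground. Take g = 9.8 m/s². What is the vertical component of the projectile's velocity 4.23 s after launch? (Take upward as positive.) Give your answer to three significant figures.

Initial vertical component: v_y0 = 46.7 sin 44.5° = 32.73 m/s.
v_y(t) = v_y0 − g t = 32.73 − 9.8 × 4.23 = -8.72 m/s.

-8.72 m/s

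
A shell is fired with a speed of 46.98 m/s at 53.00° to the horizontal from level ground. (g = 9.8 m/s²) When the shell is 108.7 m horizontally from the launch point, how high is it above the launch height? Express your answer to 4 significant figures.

v_x = 46.98 cos 53.00° = 28.273 m/s, v_y0 = 46.98 sin 53.00° = 37.520 m/s.
Time to reach x = 108.7 m: t = x / v_x = 108.7 / 28.273 = 3.8447 s.
y = v_y0 t − ½ g t² = 37.520×3.8447 − 4.900×3.8447² = 71.82 m.

71.82 m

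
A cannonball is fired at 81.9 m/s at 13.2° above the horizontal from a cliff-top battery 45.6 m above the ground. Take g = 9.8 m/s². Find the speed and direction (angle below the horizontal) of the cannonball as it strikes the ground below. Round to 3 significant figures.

87.2 m/s at 23.9° below the horizontal

v_x = 81.9 cos 13.2° = 79.74 m/s (constant).
|v_y| at impact = √((18.70)² + 2×9.8×45.6) = 35.26 m/s.
Speed = √(79.74² + 35.26²) = 87.2 m/s; angle = arctan(35.26/79.74) = 23.9° below horizontal.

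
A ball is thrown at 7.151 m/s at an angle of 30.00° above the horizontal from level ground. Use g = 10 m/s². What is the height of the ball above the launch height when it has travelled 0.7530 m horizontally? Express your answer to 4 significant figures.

0.3608 m

v_x = 7.151 cos 30.00° = 6.1929 m/s, v_y0 = 7.151 sin 30.00° = 3.5755 m/s.
Time to reach x = 0.7530 m: t = x / v_x = 0.7530 / 6.1929 = 0.12159 s.
y = v_y0 t − ½ g t² = 3.5755×0.12159 − 5.000×0.12159² = 0.3608 m.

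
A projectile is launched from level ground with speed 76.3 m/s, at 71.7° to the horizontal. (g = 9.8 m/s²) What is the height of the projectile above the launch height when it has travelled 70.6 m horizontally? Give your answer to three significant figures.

v_x = 76.3 cos 71.7° = 23.96 m/s, v_y0 = 76.3 sin 71.7° = 72.44 m/s.
Time to reach x = 70.6 m: t = x / v_x = 70.6 / 23.96 = 2.947 s.
y = v_y0 t − ½ g t² = 72.44×2.947 − 4.900×2.947² = 171 m.

171 m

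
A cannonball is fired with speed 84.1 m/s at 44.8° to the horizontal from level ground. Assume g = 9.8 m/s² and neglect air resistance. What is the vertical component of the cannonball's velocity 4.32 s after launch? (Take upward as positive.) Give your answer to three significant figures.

Initial vertical component: v_y0 = 84.1 sin 44.8° = 59.26 m/s.
v_y(t) = v_y0 − g t = 59.26 − 9.8 × 4.32 = 16.9 m/s.

16.9 m/s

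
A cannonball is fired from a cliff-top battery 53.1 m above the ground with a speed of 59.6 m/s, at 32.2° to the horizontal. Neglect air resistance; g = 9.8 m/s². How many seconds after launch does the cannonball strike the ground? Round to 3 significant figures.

Vertical component: v_y = 59.6 sin 32.2° = 31.76 m/s.
Taking up as positive with launch at y = 53.1 m, landing at y = 0: 0 = 53.1 + 31.76 t − ½(9.8) t².
Solving 4.900 t² − 31.76 t − 53.1 = 0 gives t = [31.76 + √(31.76² + 4·4.900·53.1)] / 9.800 = 7.86 s.

7.86 s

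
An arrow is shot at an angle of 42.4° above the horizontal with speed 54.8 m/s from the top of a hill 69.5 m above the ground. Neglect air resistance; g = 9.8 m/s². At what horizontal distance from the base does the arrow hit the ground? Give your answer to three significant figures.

368 m

Components: v_x = 54.8 cos 42.4° = 40.47 m/s, v_y = 54.8 sin 42.4° = 36.95 m/s.
Vertical: 0 = 69.5 + 36.95 t − ½(9.8) t² ⇒ 4.900 t² − 36.95 t − 69.5 = 0.
t = [36.95 + √(1365 + 1362)] / 9.800 = 9.099 s.
Horizontal: R = v_x · t = 40.47 × 9.099 = 368 m.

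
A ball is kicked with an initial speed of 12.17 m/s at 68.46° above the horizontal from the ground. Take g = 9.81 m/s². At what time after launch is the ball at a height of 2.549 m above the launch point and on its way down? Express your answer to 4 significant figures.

2.055 s

v_y0 = 12.17 sin 68.46° = 11.320 m/s.
Set y = v_y0 t − ½ g t² = 2.549: 4.905 t² − 11.320 t + 2.549 = 0.
t = [11.320 ± √(128.14 − 50.011)] / 9.81 = (11.320 ± 8.8391) / 9.81, giving t = 0.2529 s or t = 2.055 s.
On the way down corresponds to the larger root: t = 2.055 s.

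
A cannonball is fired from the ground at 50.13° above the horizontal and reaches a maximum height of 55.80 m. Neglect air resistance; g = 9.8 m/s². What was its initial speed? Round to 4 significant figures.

43.09 m/s

At maximum height v_y = 0, so (v₀ sin θ)² = 2 g H.
v₀ sin 50.13° = √(2 × 9.8 × 55.80) = 33.071 m/s.
v₀ = 33.071 / sin 50.13° = 33.071 / 0.7675 = 43.09 m/s.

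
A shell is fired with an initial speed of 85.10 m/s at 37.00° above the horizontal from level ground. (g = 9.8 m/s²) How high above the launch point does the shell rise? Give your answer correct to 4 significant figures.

Vertical component of launch velocity: v_y = 85.10 sin 37.00° = 51.214 m/s.
At the highest point the vertical velocity is zero, so v_y² = 2 g h_max.
h_max = (51.214)² / (2 × 9.8) = 2622.9 / 19.60 = 133.8 m.

133.8 m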